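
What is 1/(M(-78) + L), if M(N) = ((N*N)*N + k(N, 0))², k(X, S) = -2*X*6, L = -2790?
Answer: 1/224312112666 ≈ 4.4581e-12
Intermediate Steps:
k(X, S) = -12*X
M(N) = (N³ - 12*N)² (M(N) = ((N*N)*N - 12*N)² = (N²*N - 12*N)² = (N³ - 12*N)²)
1/(M(-78) + L) = 1/((-78)²*(-12 + (-78)²)² - 2790) = 1/(6084*(-12 + 6084)² - 2790) = 1/(6084*6072² - 2790) = 1/(6084*36869184 - 2790) = 1/(224312115456 - 2790) = 1/224312112666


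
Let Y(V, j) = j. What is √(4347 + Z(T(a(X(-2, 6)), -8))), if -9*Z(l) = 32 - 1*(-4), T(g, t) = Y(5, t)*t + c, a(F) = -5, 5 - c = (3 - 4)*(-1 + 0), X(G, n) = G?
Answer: √4343 ≈ 65.901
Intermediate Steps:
c = 4 (c = 5 - (3 - 4)*(-1 + 0) = 5 - (-1)*(-1) = 5 - 1*1 = 5 - 1 = 4)
T(g, t) = 4 + t² (T(g, t) = t*t + 4 = t² + 4 = 4 + t²)
Z(l) = -4 (Z(l) = -(32 - 1*(-4))/9 = -(32 + 4)/9 = -⅑*36 = -4)
√(4347 + Z(T(a(X(-2, 6)), -8))) = √(4347 - 4) = √4343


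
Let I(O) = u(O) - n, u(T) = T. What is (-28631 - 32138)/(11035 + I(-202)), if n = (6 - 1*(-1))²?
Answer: -60769/10784 ≈ -5.6351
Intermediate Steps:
n = 49 (n = (6 + 1)² = 7² = 49)
I(O) = -49 + O (I(O) = O - 1*49 = O - 49 = -49 + O)
(-28631 - 32138)/(11035 + I(-202)) = (-28631 - 32138)/(11035 + (-49 - 202)) = -60769/(11035 - 251) = -60769/10784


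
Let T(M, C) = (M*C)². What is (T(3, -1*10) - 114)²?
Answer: 617796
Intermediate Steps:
T(M, C) = C²*M² (T(M, C) = (C*M)² = C²*M²)
(T(3, -1*10) - 114)² = ((-1*10)²*3² - 114)² = ((-10)²*9 - 114)² = (100*9 - 114)² = (900 - 114)² = 786² = 617796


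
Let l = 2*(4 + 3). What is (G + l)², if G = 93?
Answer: 11449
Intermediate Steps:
l = 14 (l = 2*7 = 14)
(G + l)² = (93 + 14)² = 107² = 11449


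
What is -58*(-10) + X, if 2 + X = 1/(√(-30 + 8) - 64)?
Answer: 1190070/2059 - I*√22/4118 ≈ 577.98 - 0.001139*I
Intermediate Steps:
X = -2 + 1/(-64 + I*√22) (X = -2 + 1/(√(-30 + 8) - 64) = -2 + 1/(√(-22) - 64) = -2 + 1/(I*√22 - 64) = -2 + 1/(-64 + I*√22) ≈ -2.0155 - 0.001139*I)
-58*(-10) + X = -58*(-10) + (-4150/2059 - I*√22/4118) = 580 + (-4150/2059 - I*√22/4118) = 1190070/2059 - I*√22/4118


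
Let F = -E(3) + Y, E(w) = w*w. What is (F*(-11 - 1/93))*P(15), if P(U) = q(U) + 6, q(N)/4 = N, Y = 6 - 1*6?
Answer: 202752/31 ≈ 6540.4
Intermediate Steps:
E(w) = w²
Y = 0 (Y = 6 - 6 = 0)
q(N) = 4*N
P(U) = 6 + 4*U (P(U) = 4*U + 6 = 6 + 4*U)
F = -9 (F = -1*3² + 0 = -1*9 + 0 = -9 + 0 = -9)
(F*(-11 - 1/93))*P(15) = (-9*(-11 - 1/93))*(6 + 4*15) = (-9*(-11 - 1*1/93))*(6 + 60) = -9*(-11 - 1/93)*66 = -9*(-1024/93)*66 = (3072/31)*66 = 202752/31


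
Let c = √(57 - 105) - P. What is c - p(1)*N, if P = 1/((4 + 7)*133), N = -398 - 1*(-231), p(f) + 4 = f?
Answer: -732964/1463 + 4*I*√3 ≈ -501.0 + 6.9282*I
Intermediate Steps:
p(f) = -4 + f
N = -167 (N = -398 + 231 = -167)
P = 1/1463 (P = 1/(11*133) = 1/1463 ≈ 0.00068353)
c = -1/1463 + 4*I*√3 (c = √(57 - 105) - 1*1/1463 = √(-48) - 1/1463 = 4*I*√3 - 1/1463 = -1/1463 + 4*I*√3 ≈ -0.00068353 + 6.9282*I)
c - p(1)*N = (-1/1463 + 4*I*√3) - (-4 + 1)*(-167) = (-1/1463 + 4*I*√3) - (-3)*(-167) = (-1/1463 + 4*I*√3) - 1*501 = (-1/1463 + 4*I*√3) - 501 = -732964/1463 + 4*I*√3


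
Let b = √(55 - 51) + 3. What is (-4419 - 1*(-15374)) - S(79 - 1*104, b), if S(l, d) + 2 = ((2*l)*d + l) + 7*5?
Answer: 11197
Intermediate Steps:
b = 5 (b = √4 + 3 = 2 + 3 = 5)
S(l, d) = 33 + l + 2*d*l (S(l, d) = -2 + (((2*l)*d + l) + 7*5) = -2 + ((2*d*l + l) + 35) = -2 + ((l + 2*d*l) + 35) = -2 + (35 + l + 2*d*l) = 33 + l + 2*d*l)
(-4419 - 1*(-15374)) - S(79 - 1*104, b) = (-4419 - 1*(-15374)) - (33 + (79 - 1*104) + 2*5*(79 - 1*104)) = (-4419 + 15374) - (33 + (79 - 104) + 2*5*(79 - 104)) = 10955 - (33 - 25 + 2*5*(-25)) = 10955 - (33 - 25 - 250) = 10955 - 1*(-242) = 10955 + 242 = 11197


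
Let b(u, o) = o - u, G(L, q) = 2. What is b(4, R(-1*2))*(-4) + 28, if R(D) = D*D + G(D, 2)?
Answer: 20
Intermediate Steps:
R(D) = 2 + D² (R(D) = D*D + 2 = D² + 2 = 2 + D²)
b(4, R(-1*2))*(-4) + 28 = ((2 + (-1*2)²) - 1*4)*(-4) + 28 = ((2 + (-2)²) - 4)*(-4) + 28 = ((2 + 4) - 4)*(-4) + 28 = (6 - 4)*(-4) + 28 = 2*(-4) + 28 = -8 + 28 = 20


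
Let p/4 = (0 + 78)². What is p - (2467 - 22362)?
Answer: 44231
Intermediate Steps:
p = 24336 (p = 4*(0 + 78)² = 4*78² = 4*6084 = 24336)
p - (2467 - 22362) = 24336 - (2467 - 22362) = 24336 - 1*(-19895) = 24336 + 19895 = 44231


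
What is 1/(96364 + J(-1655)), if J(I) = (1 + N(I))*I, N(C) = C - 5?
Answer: 1/2842009 ≈ 3.5186e-7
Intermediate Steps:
N(C) = -5 + C
J(I) = I*(-4 + I) (J(I) = (1 + (-5 + I))*I = (-4 + I)*I = I*(-4 + I))
1/(96364 + J(-1655)) = 1/(96364 - 1655*(-4 - 1655)) = 1/(96364 - 1655*(-1659)) = 1/(96364 + 2745645) = 1/2842009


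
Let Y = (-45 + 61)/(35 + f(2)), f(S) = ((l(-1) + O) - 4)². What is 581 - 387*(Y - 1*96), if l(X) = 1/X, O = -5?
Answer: 565307/15 ≈ 37687.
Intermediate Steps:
f(S) = 100 (f(S) = ((1/(-1) - 5) - 4)² = ((-1 - 5) - 4)² = (-6 - 4)² = (-10)² = 100)
Y = 16/135 (Y = (-45 + 61)/(35 + 100) = 16/135 ≈ 0.11852)
581 - 387*(Y - 1*96) = 581 - 387*(16/135 - 1*96) = 581 - 387*(16/135 - 96) = 581 - 387*(-12944)/135 = 581 - 1*(-556592/15) = 581 + 556592/15 = 565307/15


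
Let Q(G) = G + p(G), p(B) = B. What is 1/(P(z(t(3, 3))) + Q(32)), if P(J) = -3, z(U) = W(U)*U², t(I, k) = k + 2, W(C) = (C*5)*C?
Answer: 1/61 ≈ 0.016393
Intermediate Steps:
W(C) = 5*C² (W(C) = (5*C)*C = 5*C²)
t(I, k) = 2 + k
z(U) = 5*U⁴ (z(U) = (5*U²)*U² = 5*U⁴)
Q(G) = 2*G (Q(G) = G + G = 2*G)
1/(P(z(t(3, 3))) + Q(32)) = 1/(-3 + 2*32) = 1/(-3 + 64) = 1/61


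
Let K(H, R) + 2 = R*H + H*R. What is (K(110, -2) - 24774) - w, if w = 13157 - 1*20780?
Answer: -17593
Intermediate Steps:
w = -7623 (w = 13157 - 20780 = -7623)
K(H, R) = -2 + 2*H*R (K(H, R) = -2 + (R*H + H*R) = -2 + (H*R + H*R) = -2 + 2*H*R)
(K(110, -2) - 24774) - w = ((-2 + 2*110*(-2)) - 24774) - 1*(-7623) = ((-2 - 440) - 24774) + 7623 = (-442 - 24774) + 7623 = -25216 + 7623 = -17593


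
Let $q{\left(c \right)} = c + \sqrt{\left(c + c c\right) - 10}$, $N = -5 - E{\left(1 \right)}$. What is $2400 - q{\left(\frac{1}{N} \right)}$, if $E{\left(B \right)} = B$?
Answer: $\frac{14401}{6} - \frac{i \sqrt{365}}{6} \approx 2400.2 - 3.1842 i$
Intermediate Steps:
$N = -6$ ($N = -5 - 1 = -6$)
$q{\left(c \right)} = c + \sqrt{-10 + c + c^{2}}$ ($q{\left(c \right)} = c + \sqrt{\left(c + c^{2}\right) - 10} = c + \sqrt{-10 + c + c^{2}}$)
$2400 - q{\left(\frac{1}{N} \right)} = 2400 - \left(\frac{1}{-6} + \sqrt{-10 + \frac{1}{-6} + \left(\frac{1}{-6}\right)^{2}}\right) = 2400 - \left(- \frac{1}{6} + \sqrt{-10 - \frac{1}{6} + \left(- \frac{1}{6}\right)^{2}}\right) = 2400 - \left(- \frac{1}{6} + \sqrt{-10 - \frac{1}{6} + \frac{1}{36}}\right) = 2400 - \left(- \frac{1}{6} + \sqrt{- \frac{365}{36}}\right) = 2400 - \left(- \frac{1}{6} + \frac{i \sqrt{365}}{6}\right) = 2400 + \left(\frac{1}{6} - \frac{i \sqrt{365}}{6}\right) = \frac{14401}{6} - \frac{i \sqrt{365}}{6}$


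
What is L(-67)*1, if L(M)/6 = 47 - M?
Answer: 684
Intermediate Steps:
L(M) = 282 - 6*M (L(M) = 6*(47 - M) = 282 - 6*M)
L(-67)*1 = (282 - 6*(-67))*1 = (282 + 402)*1 = 684*1 = 684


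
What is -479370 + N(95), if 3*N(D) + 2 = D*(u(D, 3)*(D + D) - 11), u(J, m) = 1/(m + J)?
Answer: -70509668/147 ≈ -4.7966e+5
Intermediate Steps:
u(J, m) = 1/(J + m)
N(D) = -2/3 + D*(-11 + 2*D/(3 + D))/3 (N(D) = -2/3 + (D*((D + D)/(D + 3) - 11))/3 = -2/3 + (D*((2*D)/(3 + D) - 11))/3 = -2/3 + (D*(2*D/(3 + D) - 11))/3 = -2/3 + (D*(-11 + 2*D/(3 + D)))/3 = -2/3 + D*(-11 + 2*D/(3 + D))/3)
-479370 + N(95) = -479370 + (-6 - 35*95 - 9*95**2)/(3*(3 + 95)) = -479370 + (1/3)*(-6 - 3325 - 9*9025)/98 = -479370 + (1/3)*(1/98)*(-6 - 3325 - 81225) = -479370 + (1/3)*(1/98)*(-84556) = -479370 - 42278/147 = -70509668/147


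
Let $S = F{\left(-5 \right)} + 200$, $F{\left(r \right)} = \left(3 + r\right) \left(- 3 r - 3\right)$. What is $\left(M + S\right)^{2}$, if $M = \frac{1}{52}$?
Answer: $\frac{83777409}{2704} \approx 30983.0$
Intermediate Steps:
$F{\left(r \right)} = \left(-3 - 3 r\right) \left(3 + r\right)$ ($F{\left(r \right)} = \left(3 + r\right) \left(-3 - 3 r\right) = \left(-3 - 3 r\right) \left(3 + r\right)$)
$S = 176$ ($S = \left(-9 - -60 - 3 \left(-5\right)^{2}\right) + 200 = \left(-9 + 60 - 75\right) + 200 = -24 + 200 = 176$)
$M = \frac{1}{52} \approx 0.019231$
$\left(M + S\right)^{2} = \left(\frac{1}{52} + 176\right)^{2} = \left(\frac{9153}{52}\right)^{2} = \frac{83777409}{2704}$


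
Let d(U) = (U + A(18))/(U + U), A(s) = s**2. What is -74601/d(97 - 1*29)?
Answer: -1268217/49 ≈ -25882.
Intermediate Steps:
d(U) = (324 + U)/(2*U) (d(U) = (U + 18**2)/(U + U) = (U + 324)/((2*U)) = (324 + U)*(1/(2*U)) = (324 + U)/(2*U))
-74601/d(97 - 1*29) = -74601*2*(97 - 1*29)/(324 + (97 - 1*29)) = -74601*2*(97 - 29)/(324 + (97 - 29)) = -74601*136/(324 + 68) = -74601/((1/2)*(1/68)*392) = -74601/49/17 = -74601*17/49 = -1268217/49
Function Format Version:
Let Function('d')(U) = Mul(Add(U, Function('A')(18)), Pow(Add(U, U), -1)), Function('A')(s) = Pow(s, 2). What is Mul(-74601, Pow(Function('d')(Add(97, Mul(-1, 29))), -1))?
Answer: Rational(-1268217, 49) ≈ -25882.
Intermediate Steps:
Function('d')(U) = Mul(Rational(1, 2), Pow(U, -1), Add(324, U)) (Function('d')(U) = Mul(Add(U, Pow(18, 2)), Pow(Add(U, U), -1)) = Mul(Add(U, 324), Pow(Mul(2, U), -1)) = Mul(Add(324, U), Mul(Rational(1, 2), Pow(U, -1))) = Mul(Rational(1, 2), Pow(U, -1), Add(324, U)))
Mul(-74601, Pow(Function('d')(Add(97, Mul(-1, 29))), -1)) = Mul(-74601, Pow(Mul(Rational(1, 2), Pow(Add(97, Mul(-1, 29)), -1), Add(324, Add(97, Mul(-1, 29)))), -1)) = Mul(-74601, Pow(Mul(Rational(1, 2), Pow(Add(97, -29), -1), Add(324, Add(97, -29))), -1)) = Mul(-74601, Pow(Mul(Rational(1, 2), Pow(68, -1), Add(324, 68)), -1)) = Mul(-74601, Pow(Mul(Rational(1, 2), Rational(1, 68), 392), -1)) = Mul(-74601, Pow(Rational(49, 17), -1)) = Mul(-74601, Rational(17, 49)) = Rational(-1268217, 49)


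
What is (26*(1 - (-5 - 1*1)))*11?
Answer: 2002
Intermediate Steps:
(26*(1 - (-5 - 1*1)))*11 = (26*(1 - (-5 - 1)))*11 = (26*(1 - 1*(-6)))*11 = (26*(1 + 6))*11 = (26*7)*11 = 182*11 = 2002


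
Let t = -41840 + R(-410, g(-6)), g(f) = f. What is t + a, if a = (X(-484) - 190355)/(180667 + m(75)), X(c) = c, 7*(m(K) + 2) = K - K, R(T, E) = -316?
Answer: -7616304579/180665 ≈ -42157.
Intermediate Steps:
m(K) = -2 (m(K) = -2 + (K - K)/7 = -2 + (⅐)*0 = -2 + 0 = -2)
a = -190839/180665 (a = (-484 - 190355)/(180667 - 2) = -190839/180665 ≈ -1.0563)
t = -42156 (t = -41840 - 316 = -42156)
t + a = -42156 - 190839/180665 = -7616304579/180665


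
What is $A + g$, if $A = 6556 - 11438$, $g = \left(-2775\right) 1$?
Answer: $-7657$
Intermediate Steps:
$g = -2775$
$A = -4882$ ($A = 6556 - 11438 = -4882$)
$A + g = -4882 - 2775 = -7657$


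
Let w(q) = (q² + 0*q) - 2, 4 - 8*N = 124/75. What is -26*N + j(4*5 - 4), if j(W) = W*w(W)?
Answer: 304228/75 ≈ 4056.4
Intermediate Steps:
N = 22/75 (N = ½ - 31/(2*75) = ½ - ⅛*124/75 = ½ - 31/150 = 22/75 ≈ 0.29333)
w(q) = -2 + q² (w(q) = (q² + 0) - 2 = q² - 2 = -2 + q²)
j(W) = W*(-2 + W²)
-26*N + j(4*5 - 4) = -26*22/75 + (4*5 - 4)*(-2 + (4*5 - 4)²) = -572/75 + (20 - 4)*(-2 + (20 - 4)²) = -572/75 + 16*(-2 + 16²) = -572/75 + 16*(-2 + 256) = -572/75 + 16*254 = -572/75 + 4064 = 304228/75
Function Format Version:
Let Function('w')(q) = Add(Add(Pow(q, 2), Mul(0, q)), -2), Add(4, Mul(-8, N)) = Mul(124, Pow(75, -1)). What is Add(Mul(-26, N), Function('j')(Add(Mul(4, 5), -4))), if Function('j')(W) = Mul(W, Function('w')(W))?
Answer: Rational(304228, 75) ≈ 4056.4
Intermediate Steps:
N = Rational(22, 75) (N = Add(Rational(1, 2), Mul(Rational(-1, 8), Mul(124, Pow(75, -1)))) = Add(Rational(1, 2), Mul(Rational(-1, 8), Mul(124, Rational(1, 75)))) = Add(Rational(1, 2), Mul(Rational(-1, 8), Rational(124, 75))) = Add(Rational(1, 2), Rational(-31, 150)) = Rational(22, 75) ≈ 0.29333)
Function('w')(q) = Add(-2, Pow(q, 2)) (Function('w')(q) = Add(Add(Pow(q, 2), 0), -2) = Add(Pow(q, 2), -2) = Add(-2, Pow(q, 2)))
Function('j')(W) = Mul(W, Add(-2, Pow(W, 2)))
Add(Mul(-26, N), Function('j')(Add(Mul(4, 5), -4))) = Add(Mul(-26, Rational(22, 75)), Mul(Add(Mul(4, 5), -4), Add(-2, Pow(Add(Mul(4, 5), -4), 2)))) = Add(Rational(-572, 75), Mul(Add(20, -4), Add(-2, Pow(Add(20, -4), 2)))) = Add(Rational(-572, 75), Mul(16, Add(-2, Pow(16, 2)))) = Add(Rational(-572, 75), Mul(16, Add(-2, 256))) = Add(Rational(-572, 75), Mul(16, 254)) = Add(Rational(-572, 75), 4064) = Rational(304228, 75)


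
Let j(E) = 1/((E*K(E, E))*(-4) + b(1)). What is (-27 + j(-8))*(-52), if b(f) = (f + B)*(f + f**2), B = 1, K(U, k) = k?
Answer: 88465/63 ≈ 1404.2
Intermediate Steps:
b(f) = (1 + f)*(f + f**2) (b(f) = (f + 1)*(f + f**2) = (1 + f)*(f + f**2))
j(E) = 1/(4 - 4*E**2) (j(E) = 1/((E*E)*(-4) + 1*(1 + 1**2 + 2*1)) = 1/(E**2*(-4) + 1*(1 + 1 + 2)) = 1/(-4*E**2 + 1*4) = 1/(-4*E**2 + 4) = 1/(4 - 4*E**2))
(-27 + j(-8))*(-52) = (-27 - 1/(-4 + 4*(-8)**2))*(-52) = (-27 - 1/(-4 + 4*64))*(-52) = (-27 - 1/(-4 + 256))*(-52) = (-27 - 1/252)*(-52) = -6805/252*(-52) = 88465/63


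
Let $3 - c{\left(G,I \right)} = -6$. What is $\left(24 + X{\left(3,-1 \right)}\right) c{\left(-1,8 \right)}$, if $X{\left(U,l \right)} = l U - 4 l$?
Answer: $225$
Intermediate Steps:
$X{\left(U,l \right)} = - 4 l + U l$ ($X{\left(U,l \right)} = U l - 4 l = - 4 l + U l$)
$c{\left(G,I \right)} = 9$ ($c{\left(G,I \right)} = 3 - -6 = 3 + 6 = 9$)
$\left(24 + X{\left(3,-1 \right)}\right) c{\left(-1,8 \right)} = \left(24 - \left(-4 + 3\right)\right) 9 = \left(24 - -1\right) 9 = \left(24 + 1\right) 9 = 25 \cdot 9 = 225$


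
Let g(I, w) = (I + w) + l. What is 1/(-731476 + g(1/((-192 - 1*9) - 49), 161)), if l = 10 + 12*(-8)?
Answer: -250/182850251 ≈ -1.3672e-6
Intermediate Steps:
l = -86 (l = 10 - 96 = -86)
g(I, w) = -86 + I + w (g(I, w) = (I + w) - 86 = -86 + I + w)
1/(-731476 + g(1/((-192 - 1*9) - 49), 161)) = 1/(-731476 + (-86 + 1/((-192 - 1*9) - 49) + 161)) = 1/(-731476 + (-86 + 1/((-192 - 9) - 49) + 161)) = 1/(-731476 + (-86 + 1/(-201 - 49) + 161)) = 1/(-731476 + (-86 + 1/(-250) + 161)) = 1/(-731476 + (-86 - 1/250 + 161)) = 1/(-731476 + 18749/250) = 1/(-182850251/250) = -250/182850251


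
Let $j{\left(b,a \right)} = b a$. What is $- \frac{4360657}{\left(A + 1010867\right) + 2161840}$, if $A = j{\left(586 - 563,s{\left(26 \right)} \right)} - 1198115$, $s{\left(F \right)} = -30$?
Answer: $- \frac{622951}{281986} \approx -2.2092$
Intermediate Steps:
$j{\left(b,a \right)} = a b$
$A = -1198805$ ($A = - 30 \left(586 - 563\right) - 1198115 = \left(-30\right) 23 - 1198115 = -690 - 1198115 = -1198805$)
$- \frac{4360657}{\left(A + 1010867\right) + 2161840} = - \frac{4360657}{\left(-1198805 + 1010867\right) + 2161840} = - \frac{4360657}{-187938 + 2161840} = - \frac{4360657}{1973902} = \left(-4360657\right) \frac{1}{1973902} = - \frac{622951}{281986}$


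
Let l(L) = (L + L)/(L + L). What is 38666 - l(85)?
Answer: 38665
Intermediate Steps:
l(L) = 1 (l(L) = (2*L)/((2*L)) = (2*L)*(1/(2*L)) = 1)
38666 - l(85) = 38666 - 1*1 = 38666 - 1 = 38665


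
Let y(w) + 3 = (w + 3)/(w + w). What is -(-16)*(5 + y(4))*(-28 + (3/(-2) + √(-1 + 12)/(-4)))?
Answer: -1357 - 23*√11/2 ≈ -1395.1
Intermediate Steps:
y(w) = -3 + (3 + w)/(2*w) (y(w) = -3 + (w + 3)/(w + w) = -3 + (3 + w)/((2*w)) = -3 + (3 + w)*(1/(2*w)) = -3 + (3 + w)/(2*w))
-(-16)*(5 + y(4))*(-28 + (3/(-2) + √(-1 + 12)/(-4))) = -(-16)*(5 + (½)*(3 - 5*4)/4)*(-28 + (3/(-2) + √(-1 + 12)/(-4))) = -(-16)*(5 + (½)*(¼)*(3 - 20))*(-28 + (3*(-½) + √11*(-¼))) = -(-16)*(5 + (½)*(¼)*(-17))*(-28 + (-3/2 - √11/4)) = -(-16)*(5 - 17/8)*(-59/2 - √11/4) = -(-16)*23*(-59/2 - √11/4)/8 = -(-16)*(-1357/16 - 23*√11/32) = -(1357 + 23*√11/2) = -1357 - 23*√11/2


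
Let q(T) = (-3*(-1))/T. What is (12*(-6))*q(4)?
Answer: -54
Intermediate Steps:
q(T) = 3/T
(12*(-6))*q(4) = (12*(-6))*(3/4) = -216/4 = -72*¾ = -54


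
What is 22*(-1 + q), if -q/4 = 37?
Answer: -3278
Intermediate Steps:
q = -148 (q = -4*37 = -148)
22*(-1 + q) = 22*(-1 - 148) = 22*(-149) = -3278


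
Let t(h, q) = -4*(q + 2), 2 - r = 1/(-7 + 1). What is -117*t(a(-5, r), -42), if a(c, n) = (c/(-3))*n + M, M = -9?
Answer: -18720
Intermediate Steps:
r = 13/6 (r = 2 - 1/(-7 + 1) = 2 - 1/(-6) = 2 - 1*(-⅙) = 2 + ⅙ = 13/6 ≈ 2.1667)
a(c, n) = -9 - c*n/3 (a(c, n) = (c/(-3))*n - 9 = (c*(-⅓))*n - 9 = (-c/3)*n - 9 = -c*n/3 - 9 = -9 - c*n/3)
t(h, q) = -8 - 4*q (t(h, q) = -4*(2 + q) = -8 - 4*q)
-117*t(a(-5, r), -42) = -117*(-8 - 4*(-42)) = -117*(-8 + 168) = -117*160 = -18720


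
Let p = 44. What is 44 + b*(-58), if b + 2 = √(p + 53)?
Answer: 160 - 58*√97 ≈ -411.23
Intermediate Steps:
b = -2 + √97 (b = -2 + √(44 + 53) = -2 + √97 ≈ 7.8489)
44 + b*(-58) = 44 + (-2 + √97)*(-58) = 44 + (116 - 58*√97) = 160 - 58*√97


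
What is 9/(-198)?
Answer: -1/22 ≈ -0.045455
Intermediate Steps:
9/(-198) = -1/198*9 = -1/22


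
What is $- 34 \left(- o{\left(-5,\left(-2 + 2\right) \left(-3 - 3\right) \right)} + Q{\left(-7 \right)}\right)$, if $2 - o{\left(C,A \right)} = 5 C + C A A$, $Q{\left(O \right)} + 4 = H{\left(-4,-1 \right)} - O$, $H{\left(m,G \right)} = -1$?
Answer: $850$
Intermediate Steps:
$Q{\left(O \right)} = -5 - O$ ($Q{\left(O \right)} = -4 - \left(1 + O\right) = -5 - O$)
$o{\left(C,A \right)} = 2 - 5 C - C A^{2}$ ($o{\left(C,A \right)} = 2 - \left(5 C + C A A\right) = 2 - \left(5 C + A C A\right) = 2 - \left(5 C + C A^{2}\right) = 2 - 5 C - C A^{2}$)
$- 34 \left(- o{\left(-5,\left(-2 + 2\right) \left(-3 - 3\right) \right)} + Q{\left(-7 \right)}\right) = - 34 \left(- (2 - -25 - - 5 \left(\left(-2 + 2\right) \left(-3 - 3\right)\right)^{2}) - -2\right) = - 34 \left(- (2 + 25 - - 5 \left(0 \left(-6\right)\right)^{2}) + \left(-5 + 7\right)\right) = - 34 \left(- (2 + 25 - - 5 \cdot 0^{2}) + 2\right) = - 34 \left(- (2 + 25 - \left(-5\right) 0) + 2\right) = - 34 \left(- (2 + 25 + 0) + 2\right) = - 34 \left(\left(-1\right) 27 + 2\right) = - 34 \left(-27 + 2\right) = \left(-34\right) \left(-25\right) = 850$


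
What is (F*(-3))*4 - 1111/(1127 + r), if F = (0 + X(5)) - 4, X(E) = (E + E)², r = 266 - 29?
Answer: -142949/124 ≈ -1152.8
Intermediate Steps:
r = 237
X(E) = 4*E² (X(E) = (2*E)² = 4*E²)
F = 96 (F = (0 + 4*5²) - 4 = (0 + 4*25) - 4 = (0 + 100) - 4 = 100 - 4 = 96)
(F*(-3))*4 - 1111/(1127 + r) = (96*(-3))*4 - 1111/(1127 + 237) = -288*4 - 1111/1364 = -1152 + (1/1364)*(-1111) = -1152 - 101/124 = -142949/124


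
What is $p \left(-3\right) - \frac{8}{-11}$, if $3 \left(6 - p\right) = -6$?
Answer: $- \frac{256}{11} \approx -23.273$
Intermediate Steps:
$p = 8$ ($p = 6 - -2 = 6 + 2 = 8$)
$p \left(-3\right) - \frac{8}{-11} = 8 \left(-3\right) - \frac{8}{-11} = -24 - - \frac{8}{11} = -24 + \frac{8}{11} = - \frac{256}{11}$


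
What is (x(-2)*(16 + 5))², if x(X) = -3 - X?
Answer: 441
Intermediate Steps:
(x(-2)*(16 + 5))² = ((-3 - 1*(-2))*(16 + 5))² = ((-3 + 2)*21)² = (-1*21)² = (-21)² = 441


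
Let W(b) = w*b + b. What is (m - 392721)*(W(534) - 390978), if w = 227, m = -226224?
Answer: 166636086570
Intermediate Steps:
W(b) = 228*b (W(b) = 227*b + b = 228*b)
(m - 392721)*(W(534) - 390978) = (-226224 - 392721)*(228*534 - 390978) = -618945*(121752 - 390978) = -618945*(-269226) = 166636086570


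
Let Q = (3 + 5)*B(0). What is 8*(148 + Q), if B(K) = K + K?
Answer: 1184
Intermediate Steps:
B(K) = 2*K
Q = 0 (Q = (3 + 5)*(2*0) = 8*0 = 0)
8*(148 + Q) = 8*(148 + 0) = 8*148 = 1184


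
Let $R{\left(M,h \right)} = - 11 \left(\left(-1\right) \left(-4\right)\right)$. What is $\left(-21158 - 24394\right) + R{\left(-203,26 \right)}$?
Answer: $-45596$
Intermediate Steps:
$R{\left(M,h \right)} = -44$ ($R{\left(M,h \right)} = \left(-11\right) 4 = -44$)
$\left(-21158 - 24394\right) + R{\left(-203,26 \right)} = \left(-21158 - 24394\right) - 44 = -45552 - 44 = -45596$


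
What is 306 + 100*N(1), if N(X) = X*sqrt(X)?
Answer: 406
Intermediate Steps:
N(X) = X**(3/2)
306 + 100*N(1) = 306 + 100*1**(3/2) = 306 + 100*1 = 306 + 100 = 406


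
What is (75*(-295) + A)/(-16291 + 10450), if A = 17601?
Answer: 1508/1947 ≈ 0.77452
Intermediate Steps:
(75*(-295) + A)/(-16291 + 10450) = (75*(-295) + 17601)/(-16291 + 10450) = (-22125 + 17601)/(-5841) = -4524*(-1/5841) = 1508/1947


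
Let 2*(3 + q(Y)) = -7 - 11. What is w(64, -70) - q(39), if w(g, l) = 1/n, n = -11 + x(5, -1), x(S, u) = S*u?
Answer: 191/16 ≈ 11.938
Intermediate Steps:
q(Y) = -12 (q(Y) = -3 + (-7 - 11)/2 = -3 + (1/2)*(-18) = -3 - 9 = -12)
n = -16 (n = -11 + 5*(-1) = -11 - 5 = -16)
w(g, l) = -1/16 (w(g, l) = 1/(-16) = -1/16)
w(64, -70) - q(39) = -1/16 - 1*(-12) = -1/16 + 12 = 191/16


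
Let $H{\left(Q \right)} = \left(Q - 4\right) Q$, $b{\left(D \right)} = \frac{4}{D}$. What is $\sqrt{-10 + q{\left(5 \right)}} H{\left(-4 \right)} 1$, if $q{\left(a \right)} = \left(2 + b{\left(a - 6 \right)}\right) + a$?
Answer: $32 i \sqrt{7} \approx 84.664 i$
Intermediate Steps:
$H{\left(Q \right)} = Q \left(-4 + Q\right)$ ($H{\left(Q \right)} = \left(-4 + Q\right) Q = Q \left(-4 + Q\right)$)
$q{\left(a \right)} = 2 + a + \frac{4}{-6 + a}$ ($q{\left(a \right)} = \left(2 + \frac{4}{a - 6}\right) + a = \left(2 + \frac{4}{-6 + a}\right) + a = 2 + a + \frac{4}{-6 + a}$)
$\sqrt{-10 + q{\left(5 \right)}} H{\left(-4 \right)} 1 = \sqrt{-10 + \frac{4 + \left(-6 + 5\right) \left(2 + 5\right)}{-6 + 5}} \left(- 4 \left(-4 - 4\right)\right) 1 = \sqrt{-10 + \frac{4 - 7}{-1}} \left(\left(-4\right) \left(-8\right)\right) 1 = \sqrt{-10 - \left(4 - 7\right)} 32 \cdot 1 = \sqrt{-10 - -3} \cdot 32 \cdot 1 = \sqrt{-10 + 3} \cdot 32 \cdot 1 = \sqrt{-7} \cdot 32 \cdot 1 = i \sqrt{7} \cdot 32 \cdot 1 = 32 i \sqrt{7} \cdot 1 = 32 i \sqrt{7}$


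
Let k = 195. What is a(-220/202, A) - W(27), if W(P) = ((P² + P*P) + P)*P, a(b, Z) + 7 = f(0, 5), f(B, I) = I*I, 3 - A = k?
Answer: -40077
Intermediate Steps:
A = -192 (A = 3 - 1*195 = 3 - 195 = -192)
f(B, I) = I²
a(b, Z) = 18 (a(b, Z) = -7 + 5² = -7 + 25 = 18)
W(P) = P*(P + 2*P²) (W(P) = ((P² + P²) + P)*P = (2*P² + P)*P = (P + 2*P²)*P = P*(P + 2*P²))
a(-220/202, A) - W(27) = 18 - 27²*(1 + 2*27) = 18 - 729*(1 + 54) = 18 - 729*55 = 18 - 1*40095 = 18 - 40095 = -40077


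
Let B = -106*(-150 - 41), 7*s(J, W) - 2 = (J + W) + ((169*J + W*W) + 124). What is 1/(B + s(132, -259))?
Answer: 7/231110 ≈ 3.0289e-5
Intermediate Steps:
s(J, W) = 18 + W/7 + W²/7 + 170*J/7 (s(J, W) = 2/7 + ((J + W) + ((169*J + W*W) + 124))/7 = 2/7 + ((J + W) + ((169*J + W²) + 124))/7 = 2/7 + ((J + W) + ((W² + 169*J) + 124))/7 = 2/7 + ((J + W) + (124 + W² + 169*J))/7 = 2/7 + (124 + W + W² + 170*J)/7 = 2/7 + (124/7 + W/7 + W²/7 + 170*J/7) = 18 + W/7 + W²/7 + 170*J/7)
B = 20246 (B = -106*(-191) = 20246)
1/(B + s(132, -259)) = 1/(20246 + (18 + (⅐)*(-259) + (⅐)*(-259)² + (170/7)*132)) = 1/(20246 + (18 - 37 + (⅐)*67081 + 22440/7)) = 1/(20246 + (18 - 37 + 9583 + 22440/7)) = 1/(20246 + 89388/7) = 1/(231110/7) = 7/231110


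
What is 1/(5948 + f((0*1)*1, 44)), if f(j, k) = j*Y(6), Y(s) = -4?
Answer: 1/5948 ≈ 0.00016812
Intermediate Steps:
f(j, k) = -4*j (f(j, k) = j*(-4) = -4*j)
1/(5948 + f((0*1)*1, 44)) = 1/(5948 - 4*0*1) = 1/(5948 - 0) = 1/(5948 - 4*0) = 1/(5948 + 0) = 1/5948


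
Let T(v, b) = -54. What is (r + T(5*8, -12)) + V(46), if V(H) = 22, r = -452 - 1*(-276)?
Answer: -208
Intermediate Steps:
r = -176 (r = -452 + 276 = -176)
(r + T(5*8, -12)) + V(46) = (-176 - 54) + 22 = -230 + 22 = -208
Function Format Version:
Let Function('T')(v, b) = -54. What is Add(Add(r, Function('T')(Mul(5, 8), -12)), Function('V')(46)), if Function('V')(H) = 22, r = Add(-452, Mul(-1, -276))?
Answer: -208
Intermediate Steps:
r = -176 (r = Add(-452, 276) = -176)
Add(Add(r, Function('T')(Mul(5, 8), -12)), Function('V')(46)) = Add(Add(-176, -54), 22) = Add(-230, 22) = -208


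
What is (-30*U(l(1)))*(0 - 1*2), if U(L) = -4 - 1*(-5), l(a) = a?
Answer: 60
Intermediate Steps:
U(L) = 1 (U(L) = -4 + 5 = 1)
(-30*U(l(1)))*(0 - 1*2) = (-30*1)*(0 - 1*2) = -30*(0 - 2) = -30*(-2) = 60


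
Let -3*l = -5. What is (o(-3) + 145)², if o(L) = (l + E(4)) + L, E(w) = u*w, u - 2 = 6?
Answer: 277729/9 ≈ 30859.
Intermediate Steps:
l = 5/3 (l = -⅓*(-5) = 5/3 ≈ 1.6667)
u = 8 (u = 2 + 6 = 8)
E(w) = 8*w
o(L) = 101/3 + L (o(L) = (5/3 + 8*4) + L = (5/3 + 32) + L = 101/3 + L)
(o(-3) + 145)² = ((101/3 - 3) + 145)² = (92/3 + 145)² = (527/3)² = 277729/9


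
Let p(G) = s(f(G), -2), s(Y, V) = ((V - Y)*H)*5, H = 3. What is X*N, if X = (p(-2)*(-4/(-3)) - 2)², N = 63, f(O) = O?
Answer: 252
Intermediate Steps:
s(Y, V) = -15*Y + 15*V (s(Y, V) = ((V - Y)*3)*5 = (-3*Y + 3*V)*5 = -15*Y + 15*V)
p(G) = -30 - 15*G (p(G) = -15*G + 15*(-2) = -15*G - 30 = -30 - 15*G)
X = 4 (X = ((-30 - 15*(-2))*(-4/(-3)) - 2)² = ((-30 + 30)*(-4*(-⅓)) - 2)² = (0*(4/3) - 2)² = (0 - 2)² = (-2)² = 4)
X*N = 4*63 = 252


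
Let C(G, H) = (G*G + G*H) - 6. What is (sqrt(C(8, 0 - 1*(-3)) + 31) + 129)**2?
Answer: (129 + sqrt(113))**2 ≈ 19497.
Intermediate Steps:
C(G, H) = -6 + G**2 + G*H (C(G, H) = (G**2 + G*H) - 6 = -6 + G**2 + G*H)
(sqrt(C(8, 0 - 1*(-3)) + 31) + 129)**2 = (sqrt((-6 + 8**2 + 8*(0 - 1*(-3))) + 31) + 129)**2 = (sqrt((-6 + 64 + 8*(0 + 3)) + 31) + 129)**2 = (sqrt((-6 + 64 + 8*3) + 31) + 129)**2 = (sqrt((-6 + 64 + 24) + 31) + 129)**2 = (sqrt(82 + 31) + 129)**2 = (sqrt(113) + 129)**2 = (129 + sqrt(113))**2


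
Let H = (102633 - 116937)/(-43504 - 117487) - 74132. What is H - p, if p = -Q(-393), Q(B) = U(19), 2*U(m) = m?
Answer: -23866082187/321982 ≈ -74122.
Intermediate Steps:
U(m) = m/2
Q(B) = 19/2 (Q(B) = (1/2)*19 = 19/2)
p = -19/2 (p = -1*19/2 = -19/2 ≈ -9.5000)
H = -11934570508/160991 (H = -14304/(-160991) - 74132 = -14304*(-1/160991) - 74132 = 14304/160991 - 74132 = -11934570508/160991 ≈ -74132.)
H - p = -11934570508/160991 - 1*(-19/2) = -11934570508/160991 + 19/2 = -23866082187/321982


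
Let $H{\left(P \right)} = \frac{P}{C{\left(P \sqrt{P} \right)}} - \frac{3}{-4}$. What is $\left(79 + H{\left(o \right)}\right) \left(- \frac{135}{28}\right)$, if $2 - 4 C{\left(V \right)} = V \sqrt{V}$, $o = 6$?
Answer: $- \frac{5424939819}{14108752} + \frac{1458 \sqrt[4]{6}}{881797} + \frac{26244 \sqrt{6}}{881797} + \frac{472392 \cdot 6^{\frac{3}{4}}}{881797} \approx -382.38$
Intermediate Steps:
$C{\left(V \right)} = \frac{1}{2} - \frac{V^{\frac{3}{2}}}{4}$ ($C{\left(V \right)} = \frac{1}{2} - \frac{V \sqrt{V}}{4} = \frac{1}{2} - \frac{V^{\frac{3}{2}}}{4}$)
$H{\left(P \right)} = \frac{3}{4} + \frac{P}{\frac{1}{2} - \frac{\left(P^{\frac{3}{2}}\right)^{\frac{3}{2}}}{4}}$ ($H{\left(P \right)} = \frac{P}{\frac{1}{2} - \frac{\left(P \sqrt{P}\right)^{\frac{3}{2}}}{4}} - \frac{3}{-4} = \frac{P}{\frac{1}{2} - \frac{\left(P^{\frac{3}{2}}\right)^{\frac{3}{2}}}{4}} - - \frac{3}{4} = \frac{P}{\frac{1}{2} - \frac{\left(P^{\frac{3}{2}}\right)^{\frac{3}{2}}}{4}} + \frac{3}{4} = \frac{3}{4} + \frac{P}{\frac{1}{2} - \frac{\left(P^{\frac{3}{2}}\right)^{\frac{3}{2}}}{4}}$)
$\left(79 + H{\left(o \right)}\right) \left(- \frac{135}{28}\right) = \left(79 + \frac{-6 - 96 + 3 \left(6^{\frac{3}{2}}\right)^{\frac{3}{2}}}{4 \left(-2 + \left(6^{\frac{3}{2}}\right)^{\frac{3}{2}}\right)}\right) \left(- \frac{135}{28}\right) = \left(79 + \frac{-6 - 96 + 3 \left(6 \sqrt{6}\right)^{\frac{3}{2}}}{4 \left(-2 + \left(6 \sqrt{6}\right)^{\frac{3}{2}}\right)}\right) \left(\left(-135\right) \frac{1}{28}\right) = \left(79 + \frac{-6 - 96 + 3 \cdot 36 \sqrt[4]{6}}{4 \left(-2 + 36 \sqrt[4]{6}\right)}\right) \left(- \frac{135}{28}\right) = \left(79 + \frac{-6 - 96 + 108 \sqrt[4]{6}}{4 \left(-2 + 36 \sqrt[4]{6}\right)}\right) \left(- \frac{135}{28}\right) = \left(79 + \frac{-102 + 108 \sqrt[4]{6}}{4 \left(-2 + 36 \sqrt[4]{6}\right)}\right) \left(- \frac{135}{28}\right) = - \frac{10665}{28} - \frac{135 \left(-102 + 108 \sqrt[4]{6}\right)}{112 \left(-2 + 36 \sqrt[4]{6}\right)}$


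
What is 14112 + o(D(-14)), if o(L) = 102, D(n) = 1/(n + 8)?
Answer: 14214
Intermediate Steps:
D(n) = 1/(8 + n)
14112 + o(D(-14)) = 14112 + 102 = 14214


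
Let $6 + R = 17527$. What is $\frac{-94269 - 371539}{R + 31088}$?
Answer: $- \frac{465808}{48609} \approx -9.5827$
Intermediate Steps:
$R = 17521$ ($R = -6 + 17527 = 17521$)
$\frac{-94269 - 371539}{R + 31088} = \frac{-94269 - 371539}{17521 + 31088} = - \frac{465808}{48609}$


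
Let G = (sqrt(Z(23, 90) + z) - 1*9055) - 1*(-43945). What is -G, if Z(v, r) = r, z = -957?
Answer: -34890 - 17*I*sqrt(3) ≈ -34890.0 - 29.445*I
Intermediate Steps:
G = 34890 + 17*I*sqrt(3) (G = (sqrt(90 - 957) - 1*9055) - 1*(-43945) = (sqrt(-867) - 9055) + 43945 = (17*I*sqrt(3) - 9055) + 43945 = (-9055 + 17*I*sqrt(3)) + 43945 = 34890 + 17*I*sqrt(3) ≈ 34890.0 + 29.445*I)
-G = -(34890 + 17*I*sqrt(3)) = -34890 - 17*I*sqrt(3)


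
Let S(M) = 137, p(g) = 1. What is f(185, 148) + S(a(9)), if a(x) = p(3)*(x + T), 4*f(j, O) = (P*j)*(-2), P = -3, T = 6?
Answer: 829/2 ≈ 414.50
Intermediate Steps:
f(j, O) = 3*j/2 (f(j, O) = (-3*j*(-2))/4 = (6*j)/4 = 3*j/2)
a(x) = 6 + x (a(x) = 1*(x + 6) = 1*(6 + x) = 6 + x)
f(185, 148) + S(a(9)) = (3/2)*185 + 137 = 555/2 + 137 = 829/2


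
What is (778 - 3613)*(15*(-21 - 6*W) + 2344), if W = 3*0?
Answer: -5752215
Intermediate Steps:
W = 0
(778 - 3613)*(15*(-21 - 6*W) + 2344) = (778 - 3613)*(15*(-21 - 6*0) + 2344) = -2835*(15*(-21 + 0) + 2344) = -2835*(15*(-21) + 2344) = -2835*(-315 + 2344) = -2835*2029 = -5752215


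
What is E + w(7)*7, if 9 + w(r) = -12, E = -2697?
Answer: -2844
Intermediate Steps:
w(r) = -21 (w(r) = -9 - 12 = -21)
E + w(7)*7 = -2697 - 21*7 = -2697 - 147 = -2844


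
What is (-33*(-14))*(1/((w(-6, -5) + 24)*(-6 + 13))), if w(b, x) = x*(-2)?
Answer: 33/17 ≈ 1.9412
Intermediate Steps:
w(b, x) = -2*x
(-33*(-14))*(1/((w(-6, -5) + 24)*(-6 + 13))) = (-33*(-14))*(1/((-2*(-5) + 24)*(-6 + 13))) = 462*(1/((10 + 24)*7)) = 462*((⅐)/34) = 462*((1/34)*(⅐)) = 462*(1/238) = 33/17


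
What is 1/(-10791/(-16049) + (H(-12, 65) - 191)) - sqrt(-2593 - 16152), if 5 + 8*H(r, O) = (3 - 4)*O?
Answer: -5836/1161817 - I*sqrt(18745) ≈ -0.0050232 - 136.91*I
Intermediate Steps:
H(r, O) = -5/8 - O/8 (H(r, O) = -5/8 + ((3 - 4)*O)/8 = -5/8 + (-O)/8 = -5/8 - O/8)
1/(-10791/(-16049) + (H(-12, 65) - 191)) - sqrt(-2593 - 16152) = 1/(-10791/(-16049) + ((-5/8 - 1/8*65) - 191)) - sqrt(-2593 - 16152) = 1/(-10791*(-1/16049) + ((-5/8 - 65/8) - 191)) - sqrt(-18745) = 1/(981/1459 + (-35/4 - 191)) - I*sqrt(18745) = 1/(981/1459 - 799/4) - I*sqrt(18745) = 1/(-1161817/5836) - I*sqrt(18745) = -5836/1161817 - I*sqrt(18745)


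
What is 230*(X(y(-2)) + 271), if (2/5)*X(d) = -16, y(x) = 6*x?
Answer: 53130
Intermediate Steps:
X(d) = -40 (X(d) = (5/2)*(-16) = -40)
230*(X(y(-2)) + 271) = 230*(-40 + 271) = 230*231 = 53130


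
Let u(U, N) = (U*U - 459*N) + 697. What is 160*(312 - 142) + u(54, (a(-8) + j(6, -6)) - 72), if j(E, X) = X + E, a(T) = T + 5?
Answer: 65238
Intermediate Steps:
a(T) = 5 + T
j(E, X) = E + X
u(U, N) = 697 + U² - 459*N (u(U, N) = (U² - 459*N) + 697 = 697 + U² - 459*N)
160*(312 - 142) + u(54, (a(-8) + j(6, -6)) - 72) = 160*(312 - 142) + (697 + 54² - 459*(((5 - 8) + (6 - 6)) - 72)) = 160*170 + (697 + 2916 - 459*((-3 + 0) - 72)) = 27200 + (697 + 2916 - 459*(-3 - 72)) = 27200 + (697 + 2916 - 459*(-75)) = 27200 + (697 + 2916 + 34425) = 27200 + 38038 = 65238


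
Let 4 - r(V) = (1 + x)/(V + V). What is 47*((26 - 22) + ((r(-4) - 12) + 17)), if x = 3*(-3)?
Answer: 564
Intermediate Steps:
x = -9
r(V) = 4 + 4/V (r(V) = 4 - (1 - 9)/(V + V) = 4 - (-8)/(2*V) = 4 - (-8)*1/(2*V) = 4 - (-4)/V = 4 + 4/V)
47*((26 - 22) + ((r(-4) - 12) + 17)) = 47*((26 - 22) + (((4 + 4/(-4)) - 12) + 17)) = 47*(4 + (((4 + 4*(-¼)) - 12) + 17)) = 47*(4 + (((4 - 1) - 12) + 17)) = 47*(4 + ((3 - 12) + 17)) = 47*(4 + (-9 + 17)) = 47*(4 + 8) = 47*12 = 564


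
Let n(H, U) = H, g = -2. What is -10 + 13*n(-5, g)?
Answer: -75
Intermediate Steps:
-10 + 13*n(-5, g) = -10 + 13*(-5) = -10 - 65 = -75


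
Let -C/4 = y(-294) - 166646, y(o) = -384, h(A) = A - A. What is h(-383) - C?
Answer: -668120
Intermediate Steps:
h(A) = 0
C = 668120 (C = -4*(-384 - 166646) = -4*(-167030) = 668120)
h(-383) - C = 0 - 1*668120 = 0 - 668120 = -668120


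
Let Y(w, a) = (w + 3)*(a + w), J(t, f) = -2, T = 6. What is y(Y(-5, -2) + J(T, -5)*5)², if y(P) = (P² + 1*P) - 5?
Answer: 225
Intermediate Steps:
Y(w, a) = (3 + w)*(a + w)
y(P) = -5 + P + P² (y(P) = (P² + P) - 5 = (P + P²) - 5 = -5 + P + P²)
y(Y(-5, -2) + J(T, -5)*5)² = (-5 + (((-5)² + 3*(-2) + 3*(-5) - 2*(-5)) - 2*5) + (((-5)² + 3*(-2) + 3*(-5) - 2*(-5)) - 2*5)²)² = (-5 + ((25 - 6 - 15 + 10) - 10) + ((25 - 6 - 15 + 10) - 10)²)² = (-5 + (14 - 10) + (14 - 10)²)² = (-5 + 4 + 4²)² = (-5 + 4 + 16)² = 15² = 225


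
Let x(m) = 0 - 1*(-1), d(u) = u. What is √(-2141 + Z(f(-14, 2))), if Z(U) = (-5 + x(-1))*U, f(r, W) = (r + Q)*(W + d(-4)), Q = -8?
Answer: I*√2317 ≈ 48.135*I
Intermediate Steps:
x(m) = 1 (x(m) = 0 + 1 = 1)
f(r, W) = (-8 + r)*(-4 + W) (f(r, W) = (r - 8)*(W - 4) = (-8 + r)*(-4 + W))
Z(U) = -4*U (Z(U) = (-5 + 1)*U = -4*U)
√(-2141 + Z(f(-14, 2))) = √(-2141 - 4*(32 - 8*2 - 4*(-14) + 2*(-14))) = √(-2141 - 4*(32 - 16 + 56 - 28)) = √(-2141 - 4*44) = √(-2141 - 176) = √(-2317) = I*√2317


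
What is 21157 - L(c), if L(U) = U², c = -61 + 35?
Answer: 20481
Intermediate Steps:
c = -26
21157 - L(c) = 21157 - 1*(-26)² = 21157 - 1*676 = 21157 - 676 = 20481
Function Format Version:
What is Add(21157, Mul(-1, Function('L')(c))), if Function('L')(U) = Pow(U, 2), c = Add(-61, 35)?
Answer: 20481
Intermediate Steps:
c = -26
Add(21157, Mul(-1, Function('L')(c))) = Add(21157, Mul(-1, Pow(-26, 2))) = Add(21157, Mul(-1, 676)) = Add(21157, -676) = 20481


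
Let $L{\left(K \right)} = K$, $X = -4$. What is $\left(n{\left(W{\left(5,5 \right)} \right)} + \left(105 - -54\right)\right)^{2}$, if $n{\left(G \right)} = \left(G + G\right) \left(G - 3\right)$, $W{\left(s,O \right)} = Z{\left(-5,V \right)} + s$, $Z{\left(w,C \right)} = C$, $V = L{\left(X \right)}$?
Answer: $24025$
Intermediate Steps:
$V = -4$
$W{\left(s,O \right)} = -4 + s$
$n{\left(G \right)} = 2 G \left(-3 + G\right)$
$\left(n{\left(W{\left(5,5 \right)} \right)} + \left(105 - -54\right)\right)^{2} = \left(2 \left(-4 + 5\right) \left(-3 + \left(-4 + 5\right)\right) + \left(105 - -54\right)\right)^{2} = \left(2 \cdot 1 \left(-3 + 1\right) + \left(105 + 54\right)\right)^{2} = \left(2 \cdot 1 \left(-2\right) + 159\right)^{2} = \left(-4 + 159\right)^{2} = 155^{2} = 24025$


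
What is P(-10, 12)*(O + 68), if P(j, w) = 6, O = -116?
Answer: -288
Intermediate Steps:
P(-10, 12)*(O + 68) = 6*(-116 + 68) = 6*(-48) = -288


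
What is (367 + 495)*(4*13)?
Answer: 44824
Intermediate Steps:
(367 + 495)*(4*13) = 862*52 = 44824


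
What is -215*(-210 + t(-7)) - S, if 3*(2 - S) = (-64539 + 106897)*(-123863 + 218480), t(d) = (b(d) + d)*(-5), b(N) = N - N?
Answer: 1335966585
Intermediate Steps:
b(N) = 0
t(d) = -5*d (t(d) = (0 + d)*(-5) = d*(-5) = -5*d)
S = -1335928960 (S = 2 - (-64539 + 106897)*(-123863 + 218480)/3 = 2 - 42358*94617/3 = 2 - ⅓*4007786886 = 2 - 1335928962 = -1335928960)
-215*(-210 + t(-7)) - S = -215*(-210 - 5*(-7)) - 1*(-1335928960) = -215*(-210 + 35) + 1335928960 = -215*(-175) + 1335928960 = 37625 + 1335928960 = 1335966585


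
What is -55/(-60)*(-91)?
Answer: -1001/12 ≈ -83.417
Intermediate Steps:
-55/(-60)*(-91) = -55*(-1/60)*(-91) = (11/12)*(-91) = -1001/12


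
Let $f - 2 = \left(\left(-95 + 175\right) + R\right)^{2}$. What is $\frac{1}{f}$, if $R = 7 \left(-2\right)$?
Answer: $\frac{1}{4358} \approx 0.00022946$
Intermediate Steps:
$R = -14$
$f = 4358$ ($f = 2 + \left(\left(-95 + 175\right) - 14\right)^{2} = 2 + \left(80 - 14\right)^{2} = 2 + 66^{2} = 2 + 4356 = 4358$)
$\frac{1}{f} = \frac{1}{4358}$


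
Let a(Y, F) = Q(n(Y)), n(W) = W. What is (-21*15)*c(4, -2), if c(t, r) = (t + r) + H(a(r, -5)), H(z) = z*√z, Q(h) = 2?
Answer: -630 - 630*√2 ≈ -1521.0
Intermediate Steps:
a(Y, F) = 2
H(z) = z^(3/2)
c(t, r) = r + t + 2*√2 (c(t, r) = (t + r) + 2^(3/2) = (r + t) + 2*√2 = r + t + 2*√2)
(-21*15)*c(4, -2) = (-21*15)*(-2 + 4 + 2*√2) = -315*(2 + 2*√2) = -630 - 630*√2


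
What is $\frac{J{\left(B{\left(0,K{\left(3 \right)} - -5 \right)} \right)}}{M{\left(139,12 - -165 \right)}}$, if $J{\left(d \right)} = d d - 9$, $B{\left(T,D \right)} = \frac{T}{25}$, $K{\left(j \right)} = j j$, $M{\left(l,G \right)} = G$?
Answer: $- \frac{3}{59} \approx -0.050847$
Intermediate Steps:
$K{\left(j \right)} = j^{2}$
$B{\left(T,D \right)} = \frac{T}{25}$ ($B{\left(T,D \right)} = T \frac{1}{25} = \frac{T}{25}$)
$J{\left(d \right)} = -9 + d^{2}$ ($J{\left(d \right)} = d^{2} - 9 = -9 + d^{2}$)
$\frac{J{\left(B{\left(0,K{\left(3 \right)} - -5 \right)} \right)}}{M{\left(139,12 - -165 \right)}} = \frac{-9 + \left(\frac{1}{25} \cdot 0\right)^{2}}{12 - -165} = \frac{-9 + 0^{2}}{12 + 165} = \frac{-9 + 0}{177} = \left(-9\right) \frac{1}{177} = - \frac{3}{59}$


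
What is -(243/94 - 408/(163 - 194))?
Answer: -45885/2914 ≈ -15.746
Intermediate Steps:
-(243/94 - 408/(163 - 194)) = -(243*(1/94) - 408/(-31)) = -(243/94 - 408*(-1/31)) = -(243/94 + 408/31) = -1*45885/2914 = -45885/2914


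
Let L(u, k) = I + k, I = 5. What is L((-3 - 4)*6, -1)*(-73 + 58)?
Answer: -60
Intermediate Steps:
L(u, k) = 5 + k
L((-3 - 4)*6, -1)*(-73 + 58) = (5 - 1)*(-73 + 58) = 4*(-15) = -60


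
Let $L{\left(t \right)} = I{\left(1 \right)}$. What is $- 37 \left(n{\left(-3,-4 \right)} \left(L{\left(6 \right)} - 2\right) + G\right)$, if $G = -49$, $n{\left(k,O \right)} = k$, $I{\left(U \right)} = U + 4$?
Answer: $2146$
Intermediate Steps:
$I{\left(U \right)} = 4 + U$
$L{\left(t \right)} = 5$ ($L{\left(t \right)} = 4 + 1 = 5$)
$- 37 \left(n{\left(-3,-4 \right)} \left(L{\left(6 \right)} - 2\right) + G\right) = - 37 \left(- 3 \left(5 - 2\right) - 49\right) = - 37 \left(\left(-3\right) 3 - 49\right) = - 37 \left(-9 - 49\right) = \left(-37\right) \left(-58\right) = 2146$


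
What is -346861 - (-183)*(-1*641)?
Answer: -464164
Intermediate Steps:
-346861 - (-183)*(-1*641) = -346861 - (-183)*(-641) = -346861 - 1*117303 = -346861 - 117303 = -464164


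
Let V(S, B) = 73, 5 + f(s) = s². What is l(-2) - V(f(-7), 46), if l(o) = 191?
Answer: 118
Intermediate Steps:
f(s) = -5 + s²
l(-2) - V(f(-7), 46) = 191 - 1*73 = 191 - 73 = 118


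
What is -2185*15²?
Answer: -491625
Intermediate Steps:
-2185*15² = -2185*225 = -491625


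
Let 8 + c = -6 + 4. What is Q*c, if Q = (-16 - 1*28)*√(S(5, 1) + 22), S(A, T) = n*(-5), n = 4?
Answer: 440*√2 ≈ 622.25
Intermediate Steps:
c = -10 (c = -8 + (-6 + 4) = -8 - 2 = -10)
S(A, T) = -20 (S(A, T) = 4*(-5) = -20)
Q = -44*√2 (Q = (-16 - 1*28)*√(-20 + 22) = (-16 - 28)*√2 = -44*√2 ≈ -62.225)
Q*c = -44*√2*(-10) = 440*√2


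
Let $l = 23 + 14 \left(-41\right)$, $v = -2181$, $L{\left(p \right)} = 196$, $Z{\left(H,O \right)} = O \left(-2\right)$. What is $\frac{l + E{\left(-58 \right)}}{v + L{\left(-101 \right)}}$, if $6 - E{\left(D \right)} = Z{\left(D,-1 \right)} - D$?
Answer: $\frac{121}{397} \approx 0.30479$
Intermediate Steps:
$Z{\left(H,O \right)} = - 2 O$
$l = -551$ ($l = 23 - 574 = -551$)
$E{\left(D \right)} = 4 + D$ ($E{\left(D \right)} = 6 - \left(\left(-2\right) \left(-1\right) - D\right) = 6 - \left(2 - D\right) = 6 + \left(-2 + D\right) = 4 + D$)
$\frac{l + E{\left(-58 \right)}}{v + L{\left(-101 \right)}} = \frac{-551 + \left(4 - 58\right)}{-2181 + 196} = \frac{-551 - 54}{-1985} = \left(-605\right) \left(- \frac{1}{1985}\right) = \frac{121}{397}$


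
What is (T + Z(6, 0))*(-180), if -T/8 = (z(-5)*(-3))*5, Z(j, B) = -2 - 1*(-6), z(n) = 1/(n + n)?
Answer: 1440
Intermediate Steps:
z(n) = 1/(2*n)
Z(j, B) = 4 (Z(j, B) = -2 + 6 = 4)
T = -12 (T = -8*((½)/(-5))*(-3)*5 = -8*((½)*(-⅕))*(-3)*5 = -8*(-⅒*(-3))*5 = -12*5/5 = -8*3/2 = -12)
(T + Z(6, 0))*(-180) = (-12 + 4)*(-180) = -8*(-180) = 1440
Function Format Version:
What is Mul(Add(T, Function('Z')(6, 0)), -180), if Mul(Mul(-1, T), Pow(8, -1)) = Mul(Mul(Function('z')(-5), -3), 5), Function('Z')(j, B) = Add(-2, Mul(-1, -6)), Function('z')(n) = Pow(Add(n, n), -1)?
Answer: 1440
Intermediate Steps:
Function('z')(n) = Mul(Rational(1, 2), Pow(n, -1)) (Function('z')(n) = Pow(Mul(2, n), -1) = Mul(Rational(1, 2), Pow(n, -1)))
Function('Z')(j, B) = 4 (Function('Z')(j, B) = Add(-2, 6) = 4)
T = -12 (T = Mul(-8, Mul(Mul(Mul(Rational(1, 2), Pow(-5, -1)), -3), 5)) = Mul(-8, Mul(Mul(Mul(Rational(1, 2), Rational(-1, 5)), -3), 5)) = Mul(-8, Mul(Mul(Rational(-1, 10), -3), 5)) = Mul(-8, Mul(Rational(3, 10), 5)) = Mul(-8, Rational(3, 2)) = -12)
Mul(Add(T, Function('Z')(6, 0)), -180) = Mul(Add(-12, 4), -180) = Mul(-8, -180) = 1440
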